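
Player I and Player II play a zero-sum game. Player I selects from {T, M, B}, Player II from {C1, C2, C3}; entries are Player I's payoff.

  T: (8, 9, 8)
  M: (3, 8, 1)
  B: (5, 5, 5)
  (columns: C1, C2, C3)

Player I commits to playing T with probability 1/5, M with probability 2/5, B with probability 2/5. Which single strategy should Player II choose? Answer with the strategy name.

C3

If Player II plays C1, Player I's expected payoff is (1/5)·8 + (2/5)·3 + (2/5)·5 = 24/5.
If Player II plays C2, Player I's expected payoff is (1/5)·9 + (2/5)·8 + (2/5)·5 = 7.
If Player II plays C3, Player I's expected payoff is (1/5)·8 + (2/5)·1 + (2/5)·5 = 4.
Player II minimizes Player I's payoff; the smallest is 4, so the best response is C3.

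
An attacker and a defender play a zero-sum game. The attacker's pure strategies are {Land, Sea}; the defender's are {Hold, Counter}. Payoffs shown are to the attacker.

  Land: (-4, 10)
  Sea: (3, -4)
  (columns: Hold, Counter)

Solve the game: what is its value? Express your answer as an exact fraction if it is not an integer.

Row minima: Land → -4, Sea → -4; maximin = -4.
Column maxima: Hold → 3, Counter → 10; minimax = 3.
-4 ≠ 3, so there is no saddle point; optimal play is mixed.
Let the attacker play Land with probability p. Expected payoff against Hold: (-4)p + 3(1−p) = −7p + 3; against Counter: 10p + (-4)(1−p) = 14p − 4.
Setting these equal: −7p + 3 = 14p − 4 ⇒ −21p = -7 ⇒ p = 1/3, and the value is (-7)·(1/3) + 3 = 2/3.
For the defender: with q = P(Hold), equating Land's and Sea's payoffs gives −14q + 10 = 7q − 4 ⇒ q = 2/3.

2/3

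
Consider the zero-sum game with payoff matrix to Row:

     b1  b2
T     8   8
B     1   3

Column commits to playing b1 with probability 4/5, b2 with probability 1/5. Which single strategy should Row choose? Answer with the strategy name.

Expected payoff of T: (4/5)·8 + (1/5)·8 = 8.
Expected payoff of B: (4/5)·1 + (1/5)·3 = 7/5.
The largest is 8, so Row's best response is T.

T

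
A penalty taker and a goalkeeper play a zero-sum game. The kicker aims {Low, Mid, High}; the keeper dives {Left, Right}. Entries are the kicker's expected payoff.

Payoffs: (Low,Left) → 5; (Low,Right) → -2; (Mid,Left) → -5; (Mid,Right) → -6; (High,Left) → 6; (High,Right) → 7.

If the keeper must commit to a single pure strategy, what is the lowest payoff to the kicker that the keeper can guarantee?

6

Column maxima: Left → 6, Right → 7.
The smallest of these is 6.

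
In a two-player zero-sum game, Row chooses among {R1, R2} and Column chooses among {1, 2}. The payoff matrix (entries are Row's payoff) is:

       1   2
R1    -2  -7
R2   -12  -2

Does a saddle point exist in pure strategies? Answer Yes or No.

Row minima: R1 → -7, R2 → -12; maximin = -7.
Column maxima: 1 → -2, 2 → -2; minimax = -2.
-7 ≠ -2, so no pure-strategy equilibrium exists.

No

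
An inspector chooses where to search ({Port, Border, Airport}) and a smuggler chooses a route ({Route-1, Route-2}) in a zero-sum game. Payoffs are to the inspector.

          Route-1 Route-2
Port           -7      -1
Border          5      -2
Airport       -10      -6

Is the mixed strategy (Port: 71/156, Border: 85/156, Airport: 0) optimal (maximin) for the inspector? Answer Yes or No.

Against Route-1 this mix gives (71/156)·(-7) + (85/156)·5 = -6/13.
Against Route-2 this mix gives (71/156)·(-1) + (85/156)·(-2) = -241/156.
The smuggler will play Route-2, holding the inspector to -241/156. Shifting weight toward the row that does better against Route-2 would raise this floor (the equalizing mix achieves -19/13 against both Route-2 and Route-1), so the proposed strategy is not optimal.

No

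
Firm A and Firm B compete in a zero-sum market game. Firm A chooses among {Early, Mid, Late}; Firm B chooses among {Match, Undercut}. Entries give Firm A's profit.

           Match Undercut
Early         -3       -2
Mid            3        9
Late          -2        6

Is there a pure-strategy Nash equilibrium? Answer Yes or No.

Row minima: Early → -3, Mid → 3, Late → -2; maximin = 3.
Column maxima: Match → 3, Undercut → 9; minimax = 3.
maximin = minimax = 3, so a saddle point exists.

Yes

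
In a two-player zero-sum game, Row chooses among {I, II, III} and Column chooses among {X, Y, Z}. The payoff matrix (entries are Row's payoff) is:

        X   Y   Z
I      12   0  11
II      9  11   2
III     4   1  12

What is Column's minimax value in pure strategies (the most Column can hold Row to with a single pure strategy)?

11

Column maxima: X → 12, Y → 11, Z → 12.
The smallest of these is 11.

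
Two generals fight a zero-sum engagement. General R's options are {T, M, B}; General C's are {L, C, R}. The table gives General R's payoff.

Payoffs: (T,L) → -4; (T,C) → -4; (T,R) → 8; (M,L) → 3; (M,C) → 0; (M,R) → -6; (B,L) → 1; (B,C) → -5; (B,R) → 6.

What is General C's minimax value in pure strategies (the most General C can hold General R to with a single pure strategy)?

0

Column maxima: L → 3, C → 0, R → 8.
The smallest of these is 0.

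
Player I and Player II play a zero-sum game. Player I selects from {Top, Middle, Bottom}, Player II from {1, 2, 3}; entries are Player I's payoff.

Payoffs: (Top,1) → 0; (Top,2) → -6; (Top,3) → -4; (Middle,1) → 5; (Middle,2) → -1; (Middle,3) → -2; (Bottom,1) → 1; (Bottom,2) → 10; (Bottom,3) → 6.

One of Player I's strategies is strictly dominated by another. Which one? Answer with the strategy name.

Top

Middle gives a strictly higher payoff than Top against every column: 5 > 0, -1 > -6, -2 > -4.
So Top is strictly dominated and Player I never plays it.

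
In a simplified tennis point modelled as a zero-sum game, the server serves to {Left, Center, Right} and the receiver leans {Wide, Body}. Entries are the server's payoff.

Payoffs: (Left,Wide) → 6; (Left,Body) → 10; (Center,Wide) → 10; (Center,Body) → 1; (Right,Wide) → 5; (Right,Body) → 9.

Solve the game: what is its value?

Row minima: Left → 6, Center → 1, Right → 5; maximin = 6.
Column maxima: Wide → 10, Body → 10; minimax = 10.
6 ≠ 10, so there is no saddle point; optimal play is mixed.
Right is strictly dominated by Left, so the server never plays it.
On the remaining 2×2 (Left, Center vs Wide, Body):
Let the server play Left with probability p. Expected payoff against Wide: 6p + 10(1−p) = −4p + 10; against Body: 10p + 1(1−p) = 9p + 1.
Setting these equal: −4p + 10 = 9p + 1 ⇒ −13p = -9 ⇒ p = 9/13, and the value is (-4)·(9/13) + 10 = 94/13.
For the receiver: with q = P(Wide), equating Left's and Center's payoffs gives −4q + 10 = 9q + 1 ⇒ q = 9/13.

94/13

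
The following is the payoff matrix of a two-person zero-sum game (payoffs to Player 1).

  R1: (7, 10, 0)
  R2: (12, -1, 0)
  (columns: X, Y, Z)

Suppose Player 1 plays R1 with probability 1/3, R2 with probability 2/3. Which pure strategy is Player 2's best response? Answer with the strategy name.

If Player 2 plays X, Player 1's expected payoff is (1/3)·7 + (2/3)·12 = 31/3.
If Player 2 plays Y, Player 1's expected payoff is (1/3)·10 + (2/3)·(-1) = 8/3.
If Player 2 plays Z, Player 1's expected payoff is (1/3)·0 + (2/3)·0 = 0.
Player 2 minimizes Player 1's payoff; the smallest is 0, so the best response is Z.

Z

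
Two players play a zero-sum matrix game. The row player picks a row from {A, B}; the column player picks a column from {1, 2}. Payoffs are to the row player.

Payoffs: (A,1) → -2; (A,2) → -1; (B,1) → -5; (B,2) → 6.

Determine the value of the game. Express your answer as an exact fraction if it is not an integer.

-2

Row minima: A → -2, B → -5; maximin = -2.
Column maxima: 1 → -2, 2 → 6; minimax = -2.
Since maximin = minimax = -2, there is a saddle point and the value is -2.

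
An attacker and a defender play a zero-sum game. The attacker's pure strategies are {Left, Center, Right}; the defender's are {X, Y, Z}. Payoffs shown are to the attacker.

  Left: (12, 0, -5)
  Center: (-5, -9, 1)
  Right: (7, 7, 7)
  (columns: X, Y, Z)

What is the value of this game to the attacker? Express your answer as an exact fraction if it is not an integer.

Row minima: Left → -5, Center → -9, Right → 7; maximin = 7.
Column maxima: X → 12, Y → 7, Z → 7; minimax = 7.
Since maximin = minimax = 7, there is a saddle point and the value is 7.

7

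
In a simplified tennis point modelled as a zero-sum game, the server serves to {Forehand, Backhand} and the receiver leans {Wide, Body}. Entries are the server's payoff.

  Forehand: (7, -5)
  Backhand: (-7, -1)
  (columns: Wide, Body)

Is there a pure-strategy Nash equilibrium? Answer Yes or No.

No

Row minima: Forehand → -5, Backhand → -7; maximin = -5.
Column maxima: Wide → 7, Body → -1; minimax = -1.
-5 ≠ -1, so no pure-strategy equilibrium exists.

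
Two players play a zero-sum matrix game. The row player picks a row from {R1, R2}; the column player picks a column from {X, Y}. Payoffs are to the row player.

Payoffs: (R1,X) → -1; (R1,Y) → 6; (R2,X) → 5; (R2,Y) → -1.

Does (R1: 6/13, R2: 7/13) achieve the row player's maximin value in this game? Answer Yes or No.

Yes

Against X this mix gives (6/13)·(-1) + (7/13)·5 = 29/13.
Against Y this mix gives (6/13)·6 + (7/13)·(-1) = 29/13.
All of the column player's active replies (X, Y) yield 29/13, and no column does worse for the row player. The mix makes the column player indifferent and guarantees 29/13, so it is optimal.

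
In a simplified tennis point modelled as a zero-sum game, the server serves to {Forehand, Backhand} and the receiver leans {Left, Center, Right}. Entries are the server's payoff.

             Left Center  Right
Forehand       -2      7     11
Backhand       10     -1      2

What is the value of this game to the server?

17/5

Row minima: Forehand → -2, Backhand → -1; maximin = -1.
Column maxima: Left → 10, Center → 7, Right → 11; minimax = 7.
-1 ≠ 7, so there is no saddle point; optimal play is mixed.
Right is strictly dominated by Center (it gives the server strictly more in every row), so the receiver never plays it.
On the remaining 2×2 (Forehand, Backhand vs Left, Center):
Let the server play Forehand with probability p. Expected payoff against Left: (-2)p + 10(1−p) = −12p + 10; against Center: 7p + (-1)(1−p) = 8p − 1.
Setting these equal: −12p + 10 = 8p − 1 ⇒ −20p = -11 ⇒ p = 11/20, and the value is (-12)·(11/20) + 10 = 17/5.
For the receiver: with q = P(Left), equating Forehand's and Backhand's payoffs gives −9q + 7 = 11q − 1 ⇒ q = 2/5.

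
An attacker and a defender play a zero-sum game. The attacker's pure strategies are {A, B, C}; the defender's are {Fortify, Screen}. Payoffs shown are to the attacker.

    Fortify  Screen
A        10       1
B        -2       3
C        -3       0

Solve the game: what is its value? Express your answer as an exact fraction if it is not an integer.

16/7

Row minima: A → 1, B → -2, C → -3; maximin = 1.
Column maxima: Fortify → 10, Screen → 3; minimax = 3.
1 ≠ 3, so there is no saddle point; optimal play is mixed.
C is strictly dominated by A, so the attacker never plays it.
On the remaining 2×2 (A, B vs Fortify, Screen):
Let the attacker play A with probability p. Expected payoff against Fortify: 10p + (-2)(1−p) = 12p − 2; against Screen: 1p + 3(1−p) = −2p + 3.
Setting these equal: 12p − 2 = −2p + 3 ⇒ 14p = 5 ⇒ p = 5/14, and the value is (12)·(5/14) − 2 = 16/7.
For the defender: with q = P(Fortify), equating A's and B's payoffs gives 9q + 1 = −5q + 3 ⇒ q = 1/7.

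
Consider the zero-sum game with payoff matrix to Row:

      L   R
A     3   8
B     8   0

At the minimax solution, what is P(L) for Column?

8/13

Row minima: A → 3, B → 0; maximin = 3.
Column maxima: L → 8, R → 8; minimax = 8.
3 ≠ 8, so there is no saddle point; optimal play is mixed.
Let Row play A with probability p. Expected payoff against L: 3p + 8(1−p) = −5p + 8; against R: 8p + 0(1−p) = 8p.
Setting these equal: −5p + 8 = 8p ⇒ −13p = -8 ⇒ p = 8/13, and the value is (-5)·(8/13) + 8 = 64/13.
For Column: with q = P(L), equating A's and B's payoffs gives −5q + 8 = 8q ⇒ q = 8/13.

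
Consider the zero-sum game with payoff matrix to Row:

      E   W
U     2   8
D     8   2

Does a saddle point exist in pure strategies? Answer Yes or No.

Row minima: U → 2, D → 2; maximin = 2.
Column maxima: E → 8, W → 8; minimax = 8.
2 ≠ 8, so no pure-strategy equilibrium exists.

No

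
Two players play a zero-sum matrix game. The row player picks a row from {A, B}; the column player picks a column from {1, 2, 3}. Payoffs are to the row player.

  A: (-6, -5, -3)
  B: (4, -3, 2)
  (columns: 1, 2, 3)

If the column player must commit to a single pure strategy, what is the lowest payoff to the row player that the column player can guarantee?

-3

Column maxima: 1 → 4, 2 → -3, 3 → 2.
The smallest of these is -3.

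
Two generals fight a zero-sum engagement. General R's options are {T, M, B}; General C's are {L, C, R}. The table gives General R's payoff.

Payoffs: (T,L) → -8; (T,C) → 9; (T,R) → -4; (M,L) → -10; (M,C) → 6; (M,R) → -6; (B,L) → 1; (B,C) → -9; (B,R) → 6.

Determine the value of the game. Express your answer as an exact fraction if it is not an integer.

-7/3

Row minima: T → -8, M → -10, B → -9; maximin = -8.
Column maxima: L → 1, C → 9, R → 6; minimax = 1.
-8 ≠ 1, so there is no saddle point; optimal play is mixed.
M is strictly dominated by T, so General R never plays it.
R is strictly dominated by L (it gives General R strictly more in every row), so General C never plays it.
On the remaining 2×2 (T, B vs L, C):
Let General R play T with probability p. Expected payoff against L: (-8)p + 1(1−p) = −9p + 1; against C: 9p + (-9)(1−p) = 18p − 9.
Setting these equal: −9p + 1 = 18p − 9 ⇒ −27p = -10 ⇒ p = 10/27, and the value is (-9)·(10/27) + 1 = -7/3.
For General C: with q = P(L), equating T's and B's payoffs gives −17q + 9 = 10q − 9 ⇒ q = 2/3.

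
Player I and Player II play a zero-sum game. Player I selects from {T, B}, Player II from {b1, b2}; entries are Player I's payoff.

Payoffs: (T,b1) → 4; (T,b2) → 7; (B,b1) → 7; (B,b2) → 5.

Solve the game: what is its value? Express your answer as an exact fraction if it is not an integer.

Row minima: T → 4, B → 5; maximin = 5.
Column maxima: b1 → 7, b2 → 7; minimax = 7.
5 ≠ 7, so there is no saddle point; optimal play is mixed.
Let Player I play T with probability p. Expected payoff against b1: 4p + 7(1−p) = −3p + 7; against b2: 7p + 5(1−p) = 2p + 5.
Setting these equal: −3p + 7 = 2p + 5 ⇒ −5p = -2 ⇒ p = 2/5, and the value is (-3)·(2/5) + 7 = 29/5.
For Player II: with q = P(b1), equating T's and B's payoffs gives −3q + 7 = 2q + 5 ⇒ q = 2/5.

29/5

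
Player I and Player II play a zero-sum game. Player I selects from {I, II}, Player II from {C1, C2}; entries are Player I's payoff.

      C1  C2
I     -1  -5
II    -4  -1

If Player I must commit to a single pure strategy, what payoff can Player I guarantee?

Row minima: I → -5, II → -4.
The best of these is -4.

-4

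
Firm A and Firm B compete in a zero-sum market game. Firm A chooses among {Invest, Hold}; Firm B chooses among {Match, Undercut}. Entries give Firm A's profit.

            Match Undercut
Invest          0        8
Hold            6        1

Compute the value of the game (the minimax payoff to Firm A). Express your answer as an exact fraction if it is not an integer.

Row minima: Invest → 0, Hold → 1; maximin = 1.
Column maxima: Match → 6, Undercut → 8; minimax = 6.
1 ≠ 6, so there is no saddle point; optimal play is mixed.
Let Firm A play Invest with probability p. Expected payoff against Match: 0p + 6(1−p) = −6p + 6; against Undercut: 8p + 1(1−p) = 7p + 1.
Setting these equal: −6p + 6 = 7p + 1 ⇒ −13p = -5 ⇒ p = 5/13, and the value is (-6)·(5/13) + 6 = 48/13.
For Firm B: with q = P(Match), equating Invest's and Hold's payoffs gives −8q + 8 = 5q + 1 ⇒ q = 7/13.

48/13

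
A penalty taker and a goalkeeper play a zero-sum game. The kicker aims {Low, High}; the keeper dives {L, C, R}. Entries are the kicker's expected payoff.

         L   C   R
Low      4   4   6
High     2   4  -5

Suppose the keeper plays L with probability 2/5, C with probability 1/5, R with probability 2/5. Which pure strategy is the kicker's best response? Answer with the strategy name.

Expected payoff of Low: (2/5)·4 + (1/5)·4 + (2/5)·6 = 24/5.
Expected payoff of High: (2/5)·2 + (1/5)·4 + (2/5)·(-5) = -2/5.
The largest is 24/5, so the kicker's best response is Low.

Low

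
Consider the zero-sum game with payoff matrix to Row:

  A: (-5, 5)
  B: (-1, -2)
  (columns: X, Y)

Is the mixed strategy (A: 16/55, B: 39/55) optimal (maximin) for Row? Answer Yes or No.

No

Against X this mix gives (16/55)·(-5) + (39/55)·(-1) = -119/55.
Against Y this mix gives (16/55)·5 + (39/55)·(-2) = 2/55.
Column will play X, holding Row to -119/55. Shifting weight toward the row that does better against X would raise this floor (the equalizing mix achieves -15/11 against both X and Y), so the proposed strategy is not optimal.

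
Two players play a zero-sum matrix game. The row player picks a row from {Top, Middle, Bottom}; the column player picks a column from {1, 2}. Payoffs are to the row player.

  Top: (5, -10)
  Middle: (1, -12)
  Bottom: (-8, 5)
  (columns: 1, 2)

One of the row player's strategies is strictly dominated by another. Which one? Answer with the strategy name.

Middle

Top gives a strictly higher payoff than Middle against every column: 5 > 1, -10 > -12.
So Middle is strictly dominated and the row player never plays it.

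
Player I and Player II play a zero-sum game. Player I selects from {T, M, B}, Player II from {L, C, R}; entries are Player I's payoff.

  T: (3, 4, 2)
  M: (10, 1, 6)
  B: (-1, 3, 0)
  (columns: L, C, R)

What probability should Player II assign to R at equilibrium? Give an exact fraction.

Row minima: T → 2, M → 1, B → -1; maximin = 2.
Column maxima: L → 10, C → 4, R → 6; minimax = 4.
2 ≠ 4, so there is no saddle point; optimal play is mixed.
B is strictly dominated by T, so Player I never plays it.
With B eliminated, L is strictly dominated by R (it gives Player I strictly more in every remaining row), so Player II never plays it.
On the remaining 2×2 (T, M vs C, R):
Let Player I play T with probability p. Expected payoff against C: 4p + 1(1−p) = 3p + 1; against R: 2p + 6(1−p) = −4p + 6.
Setting these equal: 3p + 1 = −4p + 6 ⇒ 7p = 5 ⇒ p = 5/7, and the value is (3)·(5/7) + 1 = 22/7.
For Player II: with q = P(C), equating T's and M's payoffs gives 2q + 2 = −5q + 6 ⇒ q = 4/7.

3/7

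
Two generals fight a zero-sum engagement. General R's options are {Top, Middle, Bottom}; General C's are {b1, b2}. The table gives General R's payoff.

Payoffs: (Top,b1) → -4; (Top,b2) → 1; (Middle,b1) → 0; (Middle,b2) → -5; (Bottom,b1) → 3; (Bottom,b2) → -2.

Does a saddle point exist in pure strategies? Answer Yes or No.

No

Row minima: Top → -4, Middle → -5, Bottom → -2; maximin = -2.
Column maxima: b1 → 3, b2 → 1; minimax = 1.
-2 ≠ 1, so no pure-strategy equilibrium exists.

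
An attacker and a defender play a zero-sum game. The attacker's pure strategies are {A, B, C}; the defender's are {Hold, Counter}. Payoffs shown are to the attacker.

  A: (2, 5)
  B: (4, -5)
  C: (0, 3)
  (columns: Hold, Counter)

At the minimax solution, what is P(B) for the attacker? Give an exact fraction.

1/4

Row minima: A → 2, B → -5, C → 0; maximin = 2.
Column maxima: Hold → 4, Counter → 5; minimax = 4.
2 ≠ 4, so there is no saddle point; optimal play is mixed.
C is strictly dominated by A, so the attacker never plays it.
On the remaining 2×2 (A, B vs Hold, Counter):
Let the attacker play A with probability p. Expected payoff against Hold: 2p + 4(1−p) = −2p + 4; against Counter: 5p + (-5)(1−p) = 10p − 5.
Setting these equal: −2p + 4 = 10p − 5 ⇒ −12p = -9 ⇒ p = 3/4, and the value is (-2)·(3/4) + 4 = 5/2.
For the defender: with q = P(Hold), equating A's and B's payoffs gives −3q + 5 = 9q − 5 ⇒ q = 5/6.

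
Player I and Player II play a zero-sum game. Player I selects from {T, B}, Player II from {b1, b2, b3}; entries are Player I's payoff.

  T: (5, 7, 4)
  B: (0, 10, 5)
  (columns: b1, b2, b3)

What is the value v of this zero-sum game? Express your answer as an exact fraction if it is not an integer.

25/6

Row minima: T → 4, B → 0; maximin = 4.
Column maxima: b1 → 5, b2 → 10, b3 → 5; minimax = 5.
4 ≠ 5, so there is no saddle point; optimal play is mixed.
b2 is strictly dominated by b1 (it gives Player I strictly more in every row), so Player II never plays it.
On the remaining 2×2 (T, B vs b1, b3):
Let Player I play T with probability p. Expected payoff against b1: 5p + 0(1−p) = 5p; against b3: 4p + 5(1−p) = −p + 5.
Setting these equal: 5p = −p + 5 ⇒ 6p = 5 ⇒ p = 5/6, and the value is (5)·(5/6) = 25/6.
For Player II: with q = P(b1), equating T's and B's payoffs gives q + 4 = −5q + 5 ⇒ q = 1/6.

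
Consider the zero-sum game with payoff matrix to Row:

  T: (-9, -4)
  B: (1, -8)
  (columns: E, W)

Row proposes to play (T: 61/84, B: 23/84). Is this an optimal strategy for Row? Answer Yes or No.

No

Against E this mix gives (61/84)·(-9) + (23/84)·1 = -263/42.
Against W this mix gives (61/84)·(-4) + (23/84)·(-8) = -107/21.
Column will play E, holding Row to -263/42. Shifting weight toward the row that does better against E would raise this floor (the equalizing mix achieves -38/7 against both E and W), so the proposed strategy is not optimal.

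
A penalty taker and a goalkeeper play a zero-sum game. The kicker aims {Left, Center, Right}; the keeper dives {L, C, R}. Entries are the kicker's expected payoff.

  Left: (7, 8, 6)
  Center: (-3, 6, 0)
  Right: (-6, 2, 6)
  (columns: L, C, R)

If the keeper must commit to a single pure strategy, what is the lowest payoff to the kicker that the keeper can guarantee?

Column maxima: L → 7, C → 8, R → 6.
The smallest of these is 6.

6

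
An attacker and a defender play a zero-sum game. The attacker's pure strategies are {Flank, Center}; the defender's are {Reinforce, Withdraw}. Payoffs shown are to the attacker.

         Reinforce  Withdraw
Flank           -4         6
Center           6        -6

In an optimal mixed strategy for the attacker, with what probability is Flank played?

6/11

Row minima: Flank → -4, Center → -6; maximin = -4.
Column maxima: Reinforce → 6, Withdraw → 6; minimax = 6.
-4 ≠ 6, so there is no saddle point; optimal play is mixed.
Let the attacker play Flank with probability p. Expected payoff against Reinforce: (-4)p + 6(1−p) = −10p + 6; against Withdraw: 6p + (-6)(1−p) = 12p − 6.
Setting these equal: −10p + 6 = 12p − 6 ⇒ −22p = -12 ⇒ p = 6/11, and the value is (-10)·(6/11) + 6 = 6/11.
For the defender: with q = P(Reinforce), equating Flank's and Center's payoffs gives −10q + 6 = 12q − 6 ⇒ q = 6/11.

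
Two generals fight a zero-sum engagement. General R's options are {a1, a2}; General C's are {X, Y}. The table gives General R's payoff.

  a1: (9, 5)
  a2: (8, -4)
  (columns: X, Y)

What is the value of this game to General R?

Row minima: a1 → 5, a2 → -4; maximin = 5.
Column maxima: X → 9, Y → 5; minimax = 5.
Since maximin = minimax = 5, there is a saddle point and the value is 5.

5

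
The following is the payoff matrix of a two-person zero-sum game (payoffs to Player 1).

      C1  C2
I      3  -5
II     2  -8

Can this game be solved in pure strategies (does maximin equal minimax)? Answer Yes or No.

Row minima: I → -5, II → -8; maximin = -5.
Column maxima: C1 → 3, C2 → -5; minimax = -5.
maximin = minimax = -5, so a saddle point exists.

Yes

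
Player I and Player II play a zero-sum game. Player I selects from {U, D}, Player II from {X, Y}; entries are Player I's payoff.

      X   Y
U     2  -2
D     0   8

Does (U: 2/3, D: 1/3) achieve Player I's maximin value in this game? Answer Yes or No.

Against X this mix gives (2/3)·2 + (1/3)·0 = 4/3.
Against Y this mix gives (2/3)·(-2) + (1/3)·8 = 4/3.
All of Player II's active replies (X, Y) yield 4/3, and no column does worse for Player I. The mix makes Player II indifferent and guarantees 4/3, so it is optimal.

Yes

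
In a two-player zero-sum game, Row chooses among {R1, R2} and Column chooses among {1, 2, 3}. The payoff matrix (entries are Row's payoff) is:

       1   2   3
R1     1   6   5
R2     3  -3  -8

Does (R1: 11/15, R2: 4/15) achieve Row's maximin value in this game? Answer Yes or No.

Against 1 this mix gives (11/15)·1 + (4/15)·3 = 23/15.
Against 2 this mix gives (11/15)·6 + (4/15)·(-3) = 18/5.
Against 3 this mix gives (11/15)·5 + (4/15)·(-8) = 23/15.
All of Column's active replies (1, 3) yield 23/15, and no column does worse for Row. The mix makes Column indifferent and guarantees 23/15, so it is optimal.

Yes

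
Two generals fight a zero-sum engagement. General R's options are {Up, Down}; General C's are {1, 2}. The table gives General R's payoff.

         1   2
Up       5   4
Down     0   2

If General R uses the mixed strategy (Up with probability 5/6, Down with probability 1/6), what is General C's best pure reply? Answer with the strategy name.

2

If General C plays 1, General R's expected payoff is (5/6)·5 + (1/6)·0 = 25/6.
If General C plays 2, General R's expected payoff is (5/6)·4 + (1/6)·2 = 11/3.
General C minimizes General R's payoff; the smallest is 11/3, so the best response is 2.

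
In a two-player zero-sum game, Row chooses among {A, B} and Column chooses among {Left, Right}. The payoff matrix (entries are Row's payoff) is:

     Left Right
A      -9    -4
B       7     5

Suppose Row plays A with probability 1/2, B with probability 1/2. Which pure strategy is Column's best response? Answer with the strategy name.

If Column plays Left, Row's expected payoff is (1/2)·(-9) + (1/2)·7 = -1.
If Column plays Right, Row's expected payoff is (1/2)·(-4) + (1/2)·5 = 1/2.
Column minimizes Row's payoff; the smallest is -1, so the best response is Left.

Left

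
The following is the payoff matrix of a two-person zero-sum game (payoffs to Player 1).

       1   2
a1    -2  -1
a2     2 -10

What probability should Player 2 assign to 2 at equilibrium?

Row minima: a1 → -2, a2 → -10; maximin = -2.
Column maxima: 1 → 2, 2 → -1; minimax = -1.
-2 ≠ -1, so there is no saddle point; optimal play is mixed.
Let Player 1 play a1 with probability p. Expected payoff against 1: (-2)p + 2(1−p) = −4p + 2; against 2: (-1)p + (-10)(1−p) = 9p − 10.
Setting these equal: −4p + 2 = 9p − 10 ⇒ −13p = -12 ⇒ p = 12/13, and the value is (-4)·(12/13) + 2 = -22/13.
For Player 2: with q = P(1), equating a1's and a2's payoffs gives −q − 1 = 12q − 10 ⇒ q = 9/13.

4/13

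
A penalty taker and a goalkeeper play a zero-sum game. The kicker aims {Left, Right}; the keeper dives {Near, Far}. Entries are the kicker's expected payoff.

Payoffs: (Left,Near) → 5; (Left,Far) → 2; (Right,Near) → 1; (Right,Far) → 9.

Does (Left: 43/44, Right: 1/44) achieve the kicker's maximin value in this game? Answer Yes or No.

No

Against Near this mix gives (43/44)·5 + (1/44)·1 = 54/11.
Against Far this mix gives (43/44)·2 + (1/44)·9 = 95/44.
The keeper will play Far, holding the kicker to 95/44. Shifting weight toward the row that does better against Far would raise this floor (the equalizing mix achieves 43/11 against both Far and Near), so the proposed strategy is not optimal.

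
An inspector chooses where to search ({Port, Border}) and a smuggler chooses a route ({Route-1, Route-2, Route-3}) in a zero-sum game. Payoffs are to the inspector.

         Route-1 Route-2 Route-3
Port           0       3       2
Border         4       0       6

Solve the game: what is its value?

12/7

Row minima: Port → 0, Border → 0; maximin = 0.
Column maxima: Route-1 → 4, Route-2 → 3, Route-3 → 6; minimax = 3.
0 ≠ 3, so there is no saddle point; optimal play is mixed.
Route-3 is strictly dominated by Route-1 (it gives the inspector strictly more in every row), so the smuggler never plays it.
On the remaining 2×2 (Port, Border vs Route-1, Route-2):
Let the inspector play Port with probability p. Expected payoff against Route-1: 0p + 4(1−p) = −4p + 4; against Route-2: 3p + 0(1−p) = 3p.
Setting these equal: −4p + 4 = 3p ⇒ −7p = -4 ⇒ p = 4/7, and the value is (-4)·(4/7) + 4 = 12/7.
For the smuggler: with q = P(Route-1), equating Port's and Border's payoffs gives −3q + 3 = 4q ⇒ q = 3/7.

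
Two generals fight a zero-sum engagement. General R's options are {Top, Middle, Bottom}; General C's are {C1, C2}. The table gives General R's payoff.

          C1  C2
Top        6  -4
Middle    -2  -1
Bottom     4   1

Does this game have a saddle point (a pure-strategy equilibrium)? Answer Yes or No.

Row minima: Top → -4, Middle → -2, Bottom → 1; maximin = 1.
Column maxima: C1 → 6, C2 → 1; minimax = 1.
maximin = minimax = 1, so a saddle point exists.

Yes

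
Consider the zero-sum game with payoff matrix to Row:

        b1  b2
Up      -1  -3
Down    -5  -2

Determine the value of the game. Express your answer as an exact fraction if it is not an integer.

-13/5

Row minima: Up → -3, Down → -5; maximin = -3.
Column maxima: b1 → -1, b2 → -2; minimax = -2.
-3 ≠ -2, so there is no saddle point; optimal play is mixed.
Let Row play Up with probability p. Expected payoff against b1: (-1)p + (-5)(1−p) = 4p − 5; against b2: (-3)p + (-2)(1−p) = −p − 2.
Setting these equal: 4p − 5 = −p − 2 ⇒ 5p = 3 ⇒ p = 3/5, and the value is (4)·(3/5) − 5 = -13/5.
For Column: with q = P(b1), equating Up's and Down's payoffs gives 2q − 3 = −3q − 2 ⇒ q = 1/5.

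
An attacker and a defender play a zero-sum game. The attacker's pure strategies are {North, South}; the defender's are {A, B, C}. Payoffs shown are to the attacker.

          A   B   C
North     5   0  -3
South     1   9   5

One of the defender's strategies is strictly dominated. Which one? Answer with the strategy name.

C holds the attacker's payoff strictly below B in every row: -3 < 0, 5 < 9.
So B is strictly dominated for the defender.

B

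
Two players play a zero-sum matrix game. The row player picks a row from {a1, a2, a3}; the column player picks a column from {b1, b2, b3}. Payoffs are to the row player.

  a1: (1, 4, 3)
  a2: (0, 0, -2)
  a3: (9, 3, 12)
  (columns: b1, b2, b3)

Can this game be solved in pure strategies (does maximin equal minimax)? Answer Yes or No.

Row minima: a1 → 1, a2 → -2, a3 → 3; maximin = 3.
Column maxima: b1 → 9, b2 → 4, b3 → 12; minimax = 4.
3 ≠ 4, so no pure-strategy equilibrium exists.

No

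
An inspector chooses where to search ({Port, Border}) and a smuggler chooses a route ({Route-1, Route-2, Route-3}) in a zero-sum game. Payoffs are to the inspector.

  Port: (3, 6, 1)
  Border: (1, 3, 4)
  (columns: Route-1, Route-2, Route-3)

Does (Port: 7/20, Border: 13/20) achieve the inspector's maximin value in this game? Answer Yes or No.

Against Route-1 this mix gives (7/20)·3 + (13/20)·1 = 17/10.
Against Route-2 this mix gives (7/20)·6 + (13/20)·3 = 81/20.
Against Route-3 this mix gives (7/20)·1 + (13/20)·4 = 59/20.
The smuggler will play Route-1, holding the inspector to 17/10. Shifting weight toward the row that does better against Route-1 would raise this floor (the equalizing mix achieves 11/5 against both Route-1 and Route-3), so the proposed strategy is not optimal.

No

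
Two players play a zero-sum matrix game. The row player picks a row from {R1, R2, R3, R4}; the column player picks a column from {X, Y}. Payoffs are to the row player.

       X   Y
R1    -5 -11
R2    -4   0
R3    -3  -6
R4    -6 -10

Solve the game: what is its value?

Row minima: R1 → -11, R2 → -4, R3 → -6, R4 → -10; maximin = -4.
Column maxima: X → -3, Y → 0; minimax = -3.
-4 ≠ -3, so there is no saddle point; optimal play is mixed.
R1 is strictly dominated by R2, so the row player never plays it.
R4 is strictly dominated by R2, so the row player never plays it.
On the remaining 2×2 (R2, R3 vs X, Y):
Let the row player play R2 with probability p. Expected payoff against X: (-4)p + (-3)(1−p) = −p − 3; against Y: 0p + (-6)(1−p) = 6p − 6.
Setting these equal: −p − 3 = 6p − 6 ⇒ −7p = -3 ⇒ p = 3/7, and the value is (-1)·(3/7) − 3 = -24/7.
For the column player: with q = P(X), equating R2's and R3's payoffs gives −4q = 3q − 6 ⇒ q = 6/7.

-24/7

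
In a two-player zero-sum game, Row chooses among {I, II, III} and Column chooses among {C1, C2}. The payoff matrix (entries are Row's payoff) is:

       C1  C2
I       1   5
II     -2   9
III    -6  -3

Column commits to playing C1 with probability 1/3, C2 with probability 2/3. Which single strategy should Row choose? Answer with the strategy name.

II

Expected payoff of I: (1/3)·1 + (2/3)·5 = 11/3.
Expected payoff of II: (1/3)·(-2) + (2/3)·9 = 16/3.
Expected payoff of III: (1/3)·(-6) + (2/3)·(-3) = -4.
The largest is 16/3, so Row's best response is II.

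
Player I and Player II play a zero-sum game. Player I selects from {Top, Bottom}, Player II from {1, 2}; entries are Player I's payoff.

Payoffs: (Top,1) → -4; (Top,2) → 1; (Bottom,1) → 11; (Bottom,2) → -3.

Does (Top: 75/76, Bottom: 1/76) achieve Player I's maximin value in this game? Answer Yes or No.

Against 1 this mix gives (75/76)·(-4) + (1/76)·11 = -289/76.
Against 2 this mix gives (75/76)·1 + (1/76)·(-3) = 18/19.
Player II will play 1, holding Player I to -289/76. Shifting weight toward the row that does better against 1 would raise this floor (the equalizing mix achieves -1/19 against both 1 and 2), so the proposed strategy is not optimal.

No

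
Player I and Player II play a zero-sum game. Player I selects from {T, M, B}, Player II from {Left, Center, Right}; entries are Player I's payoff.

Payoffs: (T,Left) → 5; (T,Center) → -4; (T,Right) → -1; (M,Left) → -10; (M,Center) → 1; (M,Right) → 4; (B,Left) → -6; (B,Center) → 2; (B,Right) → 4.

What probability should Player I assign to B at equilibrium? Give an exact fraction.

9/17

Row minima: T → -4, M → -10, B → -6; maximin = -4.
Column maxima: Left → 5, Center → 2, Right → 4; minimax = 2.
-4 ≠ 2, so there is no saddle point; optimal play is mixed.
Right is strictly dominated by Center (it gives Player I strictly more in every row), so Player II never plays it.
With Right eliminated, M is strictly dominated by B (B gives Player I strictly more in every remaining column), so Player I never plays it.
On the remaining 2×2 (T, B vs Left, Center):
Let Player I play T with probability p. Expected payoff against Left: 5p + (-6)(1−p) = 11p − 6; against Center: (-4)p + 2(1−p) = −6p + 2.
Setting these equal: 11p − 6 = −6p + 2 ⇒ 17p = 8 ⇒ p = 8/17, and the value is (11)·(8/17) − 6 = -14/17.
For Player II: with q = P(Left), equating T's and B's payoffs gives 9q − 4 = −8q + 2 ⇒ q = 6/17.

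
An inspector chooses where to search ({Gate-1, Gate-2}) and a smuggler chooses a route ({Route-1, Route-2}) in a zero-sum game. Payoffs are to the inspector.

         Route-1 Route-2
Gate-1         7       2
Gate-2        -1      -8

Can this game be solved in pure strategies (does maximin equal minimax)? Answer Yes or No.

Row minima: Gate-1 → 2, Gate-2 → -8; maximin = 2.
Column maxima: Route-1 → 7, Route-2 → 2; minimax = 2.
maximin = minimax = 2, so a saddle point exists.

Yes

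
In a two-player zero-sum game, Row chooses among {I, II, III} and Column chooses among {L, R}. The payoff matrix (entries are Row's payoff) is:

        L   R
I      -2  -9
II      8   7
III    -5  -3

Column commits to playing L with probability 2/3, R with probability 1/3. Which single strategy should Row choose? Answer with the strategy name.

II

Expected payoff of I: (2/3)·(-2) + (1/3)·(-9) = -13/3.
Expected payoff of II: (2/3)·8 + (1/3)·7 = 23/3.
Expected payoff of III: (2/3)·(-5) + (1/3)·(-3) = -13/3.
The largest is 23/3, so Row's best response is II.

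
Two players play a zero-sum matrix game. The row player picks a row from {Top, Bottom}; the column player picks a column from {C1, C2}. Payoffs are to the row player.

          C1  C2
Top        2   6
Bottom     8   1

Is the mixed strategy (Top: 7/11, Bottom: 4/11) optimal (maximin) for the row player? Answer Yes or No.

Against C1 this mix gives (7/11)·2 + (4/11)·8 = 46/11.
Against C2 this mix gives (7/11)·6 + (4/11)·1 = 46/11.
All of the column player's active replies (C1, C2) yield 46/11, and no column does worse for the row player. The mix makes the column player indifferent and guarantees 46/11, so it is optimal.

Yes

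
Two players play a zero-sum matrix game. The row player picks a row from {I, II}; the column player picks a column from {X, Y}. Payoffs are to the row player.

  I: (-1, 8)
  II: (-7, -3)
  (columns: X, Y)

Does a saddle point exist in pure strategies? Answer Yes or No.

Yes

Row minima: I → -1, II → -7; maximin = -1.
Column maxima: X → -1, Y → 8; minimax = -1.
maximin = minimax = -1, so a saddle point exists.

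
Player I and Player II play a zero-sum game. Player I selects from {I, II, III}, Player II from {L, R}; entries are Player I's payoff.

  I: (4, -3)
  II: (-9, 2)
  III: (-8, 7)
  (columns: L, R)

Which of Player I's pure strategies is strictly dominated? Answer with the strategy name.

III gives a strictly higher payoff than II against every column: -8 > -9, 7 > 2.
So II is strictly dominated and Player I never plays it.

II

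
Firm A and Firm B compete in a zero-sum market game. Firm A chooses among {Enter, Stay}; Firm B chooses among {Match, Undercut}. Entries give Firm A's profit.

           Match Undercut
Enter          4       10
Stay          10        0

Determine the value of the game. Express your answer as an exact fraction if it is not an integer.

Row minima: Enter → 4, Stay → 0; maximin = 4.
Column maxima: Match → 10, Undercut → 10; minimax = 10.
4 ≠ 10, so there is no saddle point; optimal play is mixed.
Let Firm A play Enter with probability p. Expected payoff against Match: 4p + 10(1−p) = −6p + 10; against Undercut: 10p + 0(1−p) = 10p.
Setting these equal: −6p + 10 = 10p ⇒ −16p = -10 ⇒ p = 5/8, and the value is (-6)·(5/8) + 10 = 25/4.
For Firm B: with q = P(Match), equating Enter's and Stay's payoffs gives −6q + 10 = 10q ⇒ q = 5/8.

25/4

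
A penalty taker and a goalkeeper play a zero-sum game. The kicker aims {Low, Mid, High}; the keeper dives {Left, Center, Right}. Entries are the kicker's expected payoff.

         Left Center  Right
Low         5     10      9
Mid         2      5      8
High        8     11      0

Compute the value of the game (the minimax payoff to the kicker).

Row minima: Low → 5, Mid → 2, High → 0; maximin = 5.
Column maxima: Left → 8, Center → 11, Right → 9; minimax = 8.
5 ≠ 8, so there is no saddle point; optimal play is mixed.
Mid is strictly dominated by Low, so the kicker never plays it.
Center is strictly dominated by Left (it gives the kicker strictly more in every row), so the keeper never plays it.
On the remaining 2×2 (Low, High vs Left, Right):
Let the kicker play Low with probability p. Expected payoff against Left: 5p + 8(1−p) = −3p + 8; against Right: 9p + 0(1−p) = 9p.
Setting these equal: −3p + 8 = 9p ⇒ −12p = -8 ⇒ p = 2/3, and the value is (-3)·(2/3) + 8 = 6.
For the keeper: with q = P(Left), equating Low's and High's payoffs gives −4q + 9 = 8q ⇒ q = 3/4.

6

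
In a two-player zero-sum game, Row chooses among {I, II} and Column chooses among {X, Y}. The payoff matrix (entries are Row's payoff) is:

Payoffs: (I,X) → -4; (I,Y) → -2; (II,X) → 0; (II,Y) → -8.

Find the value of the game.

Row minima: I → -4, II → -8; maximin = -4.
Column maxima: X → 0, Y → -2; minimax = -2.
-4 ≠ -2, so there is no saddle point; optimal play is mixed.
Let Row play I with probability p. Expected payoff against X: (-4)p + 0(1−p) = −4p; against Y: (-2)p + (-8)(1−p) = 6p − 8.
Setting these equal: −4p = 6p − 8 ⇒ −10p = -8 ⇒ p = 4/5, and the value is (-4)·(4/5) = -16/5.
For Column: with q = P(X), equating I's and II's payoffs gives −2q − 2 = 8q − 8 ⇒ q = 3/5.

-16/5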